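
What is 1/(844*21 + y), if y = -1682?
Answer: 1/16042 ≈ 6.2336e-5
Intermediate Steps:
1/(844*21 + y) = 1/(844*21 - 1682) = 1/(17724 - 1682) = 1/16042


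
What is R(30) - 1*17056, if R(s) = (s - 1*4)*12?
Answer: -16744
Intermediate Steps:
R(s) = -48 + 12*s (R(s) = (s - 4)*12 = (-4 + s)*12 = -48 + 12*s)
R(30) - 1*17056 = (-48 + 12*30) - 1*17056 = (-48 + 360) - 17056 = 312 - 17056 = -16744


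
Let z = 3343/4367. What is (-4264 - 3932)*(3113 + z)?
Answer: -111447683544/4367 ≈ -2.5520e+7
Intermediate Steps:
z = 3343/4367 (z = 3343*(1/4367) = 3343/4367 ≈ 0.76551)
(-4264 - 3932)*(3113 + z) = (-4264 - 3932)*(3113 + 3343/4367) = -8196*13597814/4367 = -111447683544/4367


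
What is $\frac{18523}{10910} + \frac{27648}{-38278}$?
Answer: $\frac{203691857}{208806490} \approx 0.97551$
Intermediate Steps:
$\frac{18523}{10910} + \frac{27648}{-38278} = 18523 \cdot \frac{1}{10910} + 27648 \left(- \frac{1}{38278}\right) = \frac{18523}{10910} - \frac{13824}{19139} = \frac{203691857}{208806490}$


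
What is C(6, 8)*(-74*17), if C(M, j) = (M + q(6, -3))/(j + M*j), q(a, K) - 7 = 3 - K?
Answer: -11951/28 ≈ -426.82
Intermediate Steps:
q(a, K) = 10 - K (q(a, K) = 7 + (3 - K) = 10 - K)
C(M, j) = (13 + M)/(j + M*j) (C(M, j) = (M + (10 - 1*(-3)))/(j + M*j) = (M + (10 + 3))/(j + M*j) = (M + 13)/(j + M*j) = (13 + M)/(j + M*j))
C(6, 8)*(-74*17) = ((13 + 6)/(8*(1 + 6)))*(-74*17) = ((⅛)*19/7)*(-1258) = ((⅛)*(⅐)*19)*(-1258) = (19/56)*(-1258) = -11951/28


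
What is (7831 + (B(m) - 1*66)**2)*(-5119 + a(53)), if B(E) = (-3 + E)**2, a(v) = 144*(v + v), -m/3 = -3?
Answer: 88575995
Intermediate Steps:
m = 9 (m = -3*(-3) = 9)
a(v) = 288*v (a(v) = 144*(2*v) = 288*v)
(7831 + (B(m) - 1*66)**2)*(-5119 + a(53)) = (7831 + ((-3 + 9)**2 - 1*66)**2)*(-5119 + 288*53) = (7831 + (6**2 - 66)**2)*(-5119 + 15264) = (7831 + (36 - 66)**2)*10145 = (7831 + (-30)**2)*10145 = (7831 + 900)*10145 = 8731*10145 = 88575995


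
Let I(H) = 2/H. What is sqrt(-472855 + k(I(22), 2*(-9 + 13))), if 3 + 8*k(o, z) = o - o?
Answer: I*sqrt(7565686)/4 ≈ 687.64*I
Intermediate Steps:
k(o, z) = -3/8 (k(o, z) = -3/8 + (o - o)/8 = -3/8 + (1/8)*0 = -3/8 + 0 = -3/8)
sqrt(-472855 + k(I(22), 2*(-9 + 13))) = sqrt(-472855 - 3/8) = sqrt(-3782843/8) = I*sqrt(7565686)/4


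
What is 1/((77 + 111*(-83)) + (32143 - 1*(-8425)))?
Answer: 1/31432 ≈ 3.1815e-5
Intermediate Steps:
1/((77 + 111*(-83)) + (32143 - 1*(-8425))) = 1/((77 - 9213) + (32143 + 8425)) = 1/(-9136 + 40568) = 1/31432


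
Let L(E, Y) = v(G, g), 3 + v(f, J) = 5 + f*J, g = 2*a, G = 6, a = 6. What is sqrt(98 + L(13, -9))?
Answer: 2*sqrt(43) ≈ 13.115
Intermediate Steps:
g = 12 (g = 2*6 = 12)
v(f, J) = 2 + J*f (v(f, J) = -3 + (5 + f*J) = -3 + (5 + J*f) = 2 + J*f)
L(E, Y) = 74 (L(E, Y) = 2 + 12*6 = 2 + 72 = 74)
sqrt(98 + L(13, -9)) = sqrt(98 + 74) = sqrt(172) = 2*sqrt(43)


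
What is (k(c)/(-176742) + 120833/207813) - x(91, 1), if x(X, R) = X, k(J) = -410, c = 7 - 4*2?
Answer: -553487247995/6121547541 ≈ -90.416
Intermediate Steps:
c = -1 (c = 7 - 8 = -1)
(k(c)/(-176742) + 120833/207813) - x(91, 1) = (-410/(-176742) + 120833/207813) - 1*91 = (-410*(-1/176742) + 120833*(1/207813)) - 91 = (205/88371 + 120833/207813) - 91 = 3573578236/6121547541 - 91 = -553487247995/6121547541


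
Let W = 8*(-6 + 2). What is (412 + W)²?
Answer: 144400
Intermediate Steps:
W = -32 (W = 8*(-4) = -32)
(412 + W)² = (412 - 32)² = 380² = 144400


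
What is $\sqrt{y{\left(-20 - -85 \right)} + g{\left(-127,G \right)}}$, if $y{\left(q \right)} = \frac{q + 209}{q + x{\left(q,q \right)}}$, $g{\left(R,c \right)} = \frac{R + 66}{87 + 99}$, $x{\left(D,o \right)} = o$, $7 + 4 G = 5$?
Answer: $\frac{\sqrt{260140530}}{12090} \approx 1.3341$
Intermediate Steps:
$G = - \frac{1}{2}$ ($G = - \frac{7}{4} + \frac{1}{4} \cdot 5 = - \frac{7}{4} + \frac{5}{4} = - \frac{1}{2} \approx -0.5$)
$g{\left(R,c \right)} = \frac{11}{31} + \frac{R}{186}$ ($g{\left(R,c \right)} = \frac{66 + R}{186} = \left(66 + R\right) \frac{1}{186} = \frac{11}{31} + \frac{R}{186}$)
$y{\left(q \right)} = \frac{209 + q}{2 q}$ ($y{\left(q \right)} = \frac{q + 209}{q + q} = \frac{209 + q}{2 q}$)
$\sqrt{y{\left(-20 - -85 \right)} + g{\left(-127,G \right)}} = \sqrt{\frac{209 - -65}{2 \left(-20 - -85\right)} + \left(\frac{11}{31} + \frac{1}{186} \left(-127\right)\right)} = \sqrt{\frac{209 + \left(-20 + 85\right)}{2 \left(-20 + 85\right)} + \left(\frac{11}{31} - \frac{127}{186}\right)} = \sqrt{\frac{209 + 65}{2 \cdot 65} - \frac{61}{186}} = \sqrt{\frac{1}{2} \cdot \frac{1}{65} \cdot 274 - \frac{61}{186}} = \sqrt{\frac{137}{65} - \frac{61}{186}} = \sqrt{\frac{21517}{12090}} = \frac{\sqrt{260140530}}{12090}$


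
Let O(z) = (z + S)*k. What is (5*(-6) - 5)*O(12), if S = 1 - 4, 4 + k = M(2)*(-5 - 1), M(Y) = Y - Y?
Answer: 1260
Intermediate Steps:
M(Y) = 0
k = -4 (k = -4 + 0*(-5 - 1) = -4 + 0*(-6) = -4 + 0 = -4)
S = -3
O(z) = 12 - 4*z (O(z) = (z - 3)*(-4) = (-3 + z)*(-4) = 12 - 4*z)
(5*(-6) - 5)*O(12) = (5*(-6) - 5)*(12 - 4*12) = (-30 - 5)*(12 - 48) = -35*(-36) = 1260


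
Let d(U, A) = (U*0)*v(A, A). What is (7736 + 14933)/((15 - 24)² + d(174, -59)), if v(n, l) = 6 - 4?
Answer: 22669/81 ≈ 279.86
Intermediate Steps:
v(n, l) = 2
d(U, A) = 0 (d(U, A) = (U*0)*2 = 0*2 = 0)
(7736 + 14933)/((15 - 24)² + d(174, -59)) = (7736 + 14933)/((15 - 24)² + 0) = 22669/((-9)² + 0) = 22669/(81 + 0) = 22669/81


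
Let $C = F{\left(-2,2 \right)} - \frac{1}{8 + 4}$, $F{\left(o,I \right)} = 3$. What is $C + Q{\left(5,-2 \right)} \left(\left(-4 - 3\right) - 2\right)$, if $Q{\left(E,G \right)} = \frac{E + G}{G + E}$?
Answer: $- \frac{73}{12} \approx -6.0833$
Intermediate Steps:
$Q{\left(E,G \right)} = 1$ ($Q{\left(E,G \right)} = \frac{E + G}{E + G} = 1$)
$C = \frac{35}{12}$ ($C = 3 - \frac{1}{8 + 4} = 3 - \frac{1}{12} = \frac{35}{12} \approx 2.9167$)
$C + Q{\left(5,-2 \right)} \left(\left(-4 - 3\right) - 2\right) = \frac{35}{12} + 1 \left(\left(-4 - 3\right) - 2\right) = \frac{35}{12} + 1 \left(-7 - 2\right) = \frac{35}{12} + 1 \left(-9\right) = \frac{35}{12} - 9 = - \frac{73}{12}$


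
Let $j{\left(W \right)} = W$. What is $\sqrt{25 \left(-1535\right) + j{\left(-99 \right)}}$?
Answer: $i \sqrt{38474} \approx 196.15 i$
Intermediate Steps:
$\sqrt{25 \left(-1535\right) + j{\left(-99 \right)}} = \sqrt{25 \left(-1535\right) - 99} = \sqrt{-38375 - 99} = \sqrt{-38474} = i \sqrt{38474}$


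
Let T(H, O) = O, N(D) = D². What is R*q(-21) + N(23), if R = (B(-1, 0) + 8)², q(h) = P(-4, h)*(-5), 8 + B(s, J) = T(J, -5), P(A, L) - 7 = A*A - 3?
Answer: -1971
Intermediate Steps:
P(A, L) = 4 + A² (P(A, L) = 7 + (A*A - 3) = 7 + (A² - 3) = 7 + (-3 + A²) = 4 + A²)
B(s, J) = -13 (B(s, J) = -8 - 5 = -13)
q(h) = -100 (q(h) = (4 + (-4)²)*(-5) = (4 + 16)*(-5) = 20*(-5) = -100)
R = 25 (R = (-13 + 8)² = (-5)² = 25)
R*q(-21) + N(23) = 25*(-100) + 23² = -2500 + 529 = -1971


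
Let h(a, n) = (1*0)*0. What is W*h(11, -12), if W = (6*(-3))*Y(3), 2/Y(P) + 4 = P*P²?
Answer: 0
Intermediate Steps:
h(a, n) = 0 (h(a, n) = 0*0 = 0)
Y(P) = 2/(-4 + P³) (Y(P) = 2/(-4 + P*P²) = 2/(-4 + P³))
W = -36/23 (W = (6*(-3))*(2/(-4 + 3³)) = -36/(-4 + 27) = -36/23 ≈ -1.5652)
W*h(11, -12) = -36/23*0 = 0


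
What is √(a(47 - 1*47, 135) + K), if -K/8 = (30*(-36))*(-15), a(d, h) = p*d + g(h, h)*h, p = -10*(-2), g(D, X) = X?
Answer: 45*I*√55 ≈ 333.73*I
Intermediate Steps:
p = 20
a(d, h) = h² + 20*d (a(d, h) = 20*d + h*h = 20*d + h² = h² + 20*d)
K = -129600 (K = -8*30*(-36)*(-15) = -(-8640)*(-15) = -8*16200 = -129600)
√(a(47 - 1*47, 135) + K) = √((135² + 20*(47 - 1*47)) - 129600) = √((18225 + 20*(47 - 47)) - 129600) = √((18225 + 20*0) - 129600) = √((18225 + 0) - 129600) = √(18225 - 129600) = √(-111375) = 45*I*√55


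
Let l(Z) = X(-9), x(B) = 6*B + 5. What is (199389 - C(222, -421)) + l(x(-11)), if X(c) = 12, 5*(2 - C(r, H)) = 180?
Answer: 199435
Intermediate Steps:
C(r, H) = -34 (C(r, H) = 2 - 1/5*180 = 2 - 36 = -34)
x(B) = 5 + 6*B
l(Z) = 12
(199389 - C(222, -421)) + l(x(-11)) = (199389 - 1*(-34)) + 12 = (199389 + 34) + 12 = 199423 + 12 = 199435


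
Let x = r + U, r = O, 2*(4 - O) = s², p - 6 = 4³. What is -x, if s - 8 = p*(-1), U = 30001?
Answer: -28083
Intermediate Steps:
p = 70 (p = 6 + 4³ = 6 + 64 = 70)
s = -62 (s = 8 + 70*(-1) = 8 - 70 = -62)
O = -1918 (O = 4 - ½*(-62)² = 4 - ½*3844 = 4 - 1922 = -1918)
r = -1918
x = 28083 (x = -1918 + 30001 = 28083)
-x = -1*28083 = -28083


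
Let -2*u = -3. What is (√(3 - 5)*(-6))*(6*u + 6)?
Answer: -90*I*√2 ≈ -127.28*I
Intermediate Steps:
u = 3/2 (u = -½*(-3) = 3/2 ≈ 1.5000)
(√(3 - 5)*(-6))*(6*u + 6) = (√(3 - 5)*(-6))*(6*(3/2) + 6) = (√(-2)*(-6))*(9 + 6) = ((I*√2)*(-6))*15 = -6*I*√2*15 = -90*I*√2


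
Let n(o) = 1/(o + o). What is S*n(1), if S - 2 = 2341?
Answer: 2343/2 ≈ 1171.5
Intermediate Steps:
S = 2343 (S = 2 + 2341 = 2343)
n(o) = 1/(2*o)
S*n(1) = 2343*((1/2)/1) = 2343*((1/2)*1) = 2343*(1/2) = 2343/2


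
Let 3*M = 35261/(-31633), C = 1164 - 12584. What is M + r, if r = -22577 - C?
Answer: -1058823404/94899 ≈ -11157.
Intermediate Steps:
C = -11420
M = -35261/94899 (M = (35261/(-31633))/3 = (35261*(-1/31633))/3 = (⅓)*(-35261/31633) = -35261/94899 ≈ -0.37156)
r = -11157 (r = -22577 - 1*(-11420) = -22577 + 11420 = -11157)
M + r = -35261/94899 - 11157 = -1058823404/94899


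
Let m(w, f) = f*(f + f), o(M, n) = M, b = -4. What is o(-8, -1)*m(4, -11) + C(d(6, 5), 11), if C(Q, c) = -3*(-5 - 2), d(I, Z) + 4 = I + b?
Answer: -1915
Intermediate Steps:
m(w, f) = 2*f² (m(w, f) = f*(2*f) = 2*f²)
d(I, Z) = -8 + I (d(I, Z) = -4 + (I - 4) = -4 + (-4 + I) = -8 + I)
C(Q, c) = 21 (C(Q, c) = -3*(-7) = 21)
o(-8, -1)*m(4, -11) + C(d(6, 5), 11) = -16*(-11)² + 21 = -16*121 + 21 = -8*242 + 21 = -1936 + 21 = -1915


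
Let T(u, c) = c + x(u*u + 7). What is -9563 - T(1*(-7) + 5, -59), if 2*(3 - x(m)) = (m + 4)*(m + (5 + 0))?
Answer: -9387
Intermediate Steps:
x(m) = 3 - (4 + m)*(5 + m)/2 (x(m) = 3 - (m + 4)*(m + (5 + 0))/2 = 3 - (4 + m)*(m + 5)/2 = 3 - (4 + m)*(5 + m)/2)
T(u, c) = -77/2 + c - 9*u²/2 - (7 + u²)²/2 (T(u, c) = c + (-7 - 9*(u*u + 7)/2 - (u*u + 7)²/2) = c + (-7 - 9*(u² + 7)/2 - (u² + 7)²/2) = c + (-7 - 9*(7 + u²)/2 - (7 + u²)²/2) = c + (-7 + (-63/2 - 9*u²/2) - (7 + u²)²/2) = c + (-77/2 - 9*u²/2 - (7 + u²)²/2) = -77/2 + c - 9*u²/2 - (7 + u²)²/2)
-9563 - T(1*(-7) + 5, -59) = -9563 - (-63 - 59 - 23*(1*(-7) + 5)²/2 - (1*(-7) + 5)⁴/2) = -9563 - (-63 - 59 - 23*(-7 + 5)²/2 - (-7 + 5)⁴/2) = -9563 - (-63 - 59 - 23/2*(-2)² - ½*(-2)⁴) = -9563 - (-63 - 59 - 23/2*4 - ½*16) = -9563 - (-63 - 59 - 46 - 8) = -9563 - 1*(-176) = -9563 + 176 = -9387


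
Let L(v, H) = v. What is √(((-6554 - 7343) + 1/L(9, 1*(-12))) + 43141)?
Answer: √263197/3 ≈ 171.01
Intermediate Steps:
√(((-6554 - 7343) + 1/L(9, 1*(-12))) + 43141) = √(((-6554 - 7343) + 1/9) + 43141) = √((-13897 + ⅑) + 43141) = √(-125072/9 + 43141) = √(263197/9) = √263197/3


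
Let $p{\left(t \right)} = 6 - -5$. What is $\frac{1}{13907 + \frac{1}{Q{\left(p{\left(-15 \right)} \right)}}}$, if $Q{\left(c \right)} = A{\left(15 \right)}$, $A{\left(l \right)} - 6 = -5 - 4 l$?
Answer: $\frac{59}{820512} \approx 7.1906 \cdot 10^{-5}$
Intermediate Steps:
$p{\left(t \right)} = 11$ ($p{\left(t \right)} = 6 + 5 = 11$)
$A{\left(l \right)} = 1 - 4 l$ ($A{\left(l \right)} = 6 - \left(5 + 4 l\right) = 1 - 4 l$)
$Q{\left(c \right)} = -59$ ($Q{\left(c \right)} = 1 - 60 = -59$)
$\frac{1}{13907 + \frac{1}{Q{\left(p{\left(-15 \right)} \right)}}} = \frac{1}{13907 + \frac{1}{-59}} = \frac{1}{13907 - \frac{1}{59}} = \frac{1}{\frac{820512}{59}} = \frac{59}{820512}$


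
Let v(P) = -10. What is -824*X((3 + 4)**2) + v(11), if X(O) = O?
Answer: -40386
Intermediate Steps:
-824*X((3 + 4)**2) + v(11) = -824*(3 + 4)**2 - 10 = -824*7**2 - 10 = -824*49 - 10 = -103*392 - 10 = -40376 - 10 = -40386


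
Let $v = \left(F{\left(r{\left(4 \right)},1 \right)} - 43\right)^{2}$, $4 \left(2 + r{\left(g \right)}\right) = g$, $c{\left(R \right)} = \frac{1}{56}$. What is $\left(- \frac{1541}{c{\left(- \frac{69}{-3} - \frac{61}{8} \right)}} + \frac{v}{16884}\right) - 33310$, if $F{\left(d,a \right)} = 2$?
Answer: $- \frac{2019426023}{16884} \approx -1.1961 \cdot 10^{5}$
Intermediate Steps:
$c{\left(R \right)} = \frac{1}{56}$
$r{\left(g \right)} = -2 + \frac{g}{4}$
$v = 1681$ ($v = \left(2 - 43\right)^{2} = \left(-41\right)^{2} = 1681$)
$\left(- \frac{1541}{c{\left(- \frac{69}{-3} - \frac{61}{8} \right)}} + \frac{v}{16884}\right) - 33310 = \left(- 1541 \frac{1}{\frac{1}{56}} + \frac{1681}{16884}\right) - 33310 = \left(\left(-1541\right) 56 + 1681 \cdot \frac{1}{16884}\right) - 33310 = \left(-86296 + \frac{1681}{16884}\right) - 33310 = - \frac{1457019983}{16884} - 33310 = - \frac{2019426023}{16884}$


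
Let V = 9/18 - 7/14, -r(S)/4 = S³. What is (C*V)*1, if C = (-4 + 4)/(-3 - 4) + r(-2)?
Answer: 0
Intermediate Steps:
r(S) = -4*S³
V = 0 (V = 9*(1/18) - 7*1/14 = ½ - ½ = 0)
C = 32 (C = (-4 + 4)/(-3 - 4) - 4*(-2)³ = 0/(-7) - 4*(-8) = 0*(-⅐) + 32 = 0 + 32 = 32)
(C*V)*1 = (32*0)*1 = 0*1 = 0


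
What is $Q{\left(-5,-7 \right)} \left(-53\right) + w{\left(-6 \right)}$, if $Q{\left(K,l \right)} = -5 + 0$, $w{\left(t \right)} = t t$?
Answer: $301$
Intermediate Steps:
$w{\left(t \right)} = t^{2}$
$Q{\left(K,l \right)} = -5$
$Q{\left(-5,-7 \right)} \left(-53\right) + w{\left(-6 \right)} = \left(-5\right) \left(-53\right) + \left(-6\right)^{2} = 265 + 36 = 301$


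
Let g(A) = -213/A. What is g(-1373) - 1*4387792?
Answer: -6024438203/1373 ≈ -4.3878e+6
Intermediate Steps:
g(-1373) - 1*4387792 = -213/(-1373) - 1*4387792 = -213*(-1/1373) - 4387792 = 213/1373 - 4387792 = -6024438203/1373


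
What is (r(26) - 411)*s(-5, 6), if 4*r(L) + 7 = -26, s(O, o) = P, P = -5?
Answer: 8385/4 ≈ 2096.3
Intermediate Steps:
s(O, o) = -5
r(L) = -33/4 (r(L) = -7/4 + (¼)*(-26) = -7/4 - 13/2 = -33/4)
(r(26) - 411)*s(-5, 6) = (-33/4 - 411)*(-5) = -1677/4*(-5) = 8385/4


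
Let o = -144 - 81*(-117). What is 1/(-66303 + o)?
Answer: -1/56970 ≈ -1.7553e-5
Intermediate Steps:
o = 9333 (o = -144 + 9477 = 9333)
1/(-66303 + o) = 1/(-66303 + 9333) = 1/(-56970) = -1/56970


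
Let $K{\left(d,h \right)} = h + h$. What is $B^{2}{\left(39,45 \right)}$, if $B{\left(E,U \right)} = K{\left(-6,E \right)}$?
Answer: $6084$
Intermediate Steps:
$K{\left(d,h \right)} = 2 h$
$B{\left(E,U \right)} = 2 E$
$B^{2}{\left(39,45 \right)} = \left(2 \cdot 39\right)^{2} = 78^{2} = 6084$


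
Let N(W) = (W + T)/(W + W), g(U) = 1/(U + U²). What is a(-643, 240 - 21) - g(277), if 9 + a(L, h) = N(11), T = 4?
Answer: -3523030/423533 ≈ -8.3182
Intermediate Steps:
N(W) = (4 + W)/(2*W) (N(W) = (W + 4)/(W + W) = (4 + W)/((2*W)) = (4 + W)*(1/(2*W)) = (4 + W)/(2*W))
a(L, h) = -183/22 (a(L, h) = -9 + (½)*(4 + 11)/11 = -9 + (½)*(1/11)*15 = -9 + 15/22 = -183/22)
a(-643, 240 - 21) - g(277) = -183/22 - 1/(277*(1 + 277)) = -183/22 - 1/(277*278) = -183/22 - 1*1/77006 = -183/22 - 1/77006 = -3523030/423533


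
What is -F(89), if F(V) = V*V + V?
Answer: -8010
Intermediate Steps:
F(V) = V + V² (F(V) = V² + V = V + V²)
-F(89) = -89*(1 + 89) = -89*90 = -1*8010 = -8010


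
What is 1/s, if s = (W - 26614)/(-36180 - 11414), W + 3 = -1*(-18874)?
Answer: 47594/7743 ≈ 6.1467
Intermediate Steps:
W = 18871 (W = -3 - 1*(-18874) = -3 + 18874 = 18871)
s = 7743/47594 (s = (18871 - 26614)/(-36180 - 11414) = -7743/(-47594) = -7743*(-1/47594) = 7743/47594 ≈ 0.16269)
1/s = 1/(7743/47594) = 47594/7743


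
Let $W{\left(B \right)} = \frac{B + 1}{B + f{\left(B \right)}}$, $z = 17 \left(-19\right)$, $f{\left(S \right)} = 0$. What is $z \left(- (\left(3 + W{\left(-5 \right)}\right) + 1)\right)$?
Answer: $\frac{7752}{5} \approx 1550.4$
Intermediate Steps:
$z = -323$
$W{\left(B \right)} = \frac{1 + B}{B}$ ($W{\left(B \right)} = \frac{B + 1}{B + 0} = \frac{1 + B}{B}$)
$z \left(- (\left(3 + W{\left(-5 \right)}\right) + 1)\right) = - 323 \left(- (\left(3 + \frac{1 - 5}{-5}\right) + 1)\right) = - 323 \left(- (\left(3 - - \frac{4}{5}\right) + 1)\right) = - 323 \left(- (\left(3 + \frac{4}{5}\right) + 1)\right) = - 323 \left(- (\frac{19}{5} + 1)\right) = - 323 \left(\left(-1\right) \frac{24}{5}\right) = \left(-323\right) \left(- \frac{24}{5}\right) = \frac{7752}{5}$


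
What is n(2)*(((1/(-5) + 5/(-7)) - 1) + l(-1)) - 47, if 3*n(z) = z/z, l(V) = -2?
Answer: -5072/105 ≈ -48.305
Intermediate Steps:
n(z) = ⅓ (n(z) = (z/z)/3 = (⅓)*1 = ⅓)
n(2)*(((1/(-5) + 5/(-7)) - 1) + l(-1)) - 47 = (((1/(-5) + 5/(-7)) - 1) - 2)/3 - 47 = (((1*(-⅕) + 5*(-⅐)) - 1) - 2)/3 - 47 = (((-⅕ - 5/7) - 1) - 2)/3 - 47 = ((-32/35 - 1) - 2)/3 - 47 = (-67/35 - 2)/3 - 47 = (⅓)*(-137/35) - 47 = -137/105 - 47 = -5072/105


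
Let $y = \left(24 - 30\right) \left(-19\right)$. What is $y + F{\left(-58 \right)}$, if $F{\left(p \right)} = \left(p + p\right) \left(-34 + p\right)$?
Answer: $10786$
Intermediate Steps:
$F{\left(p \right)} = 2 p \left(-34 + p\right)$
$y = 114$ ($y = \left(-6\right) \left(-19\right) = 114$)
$y + F{\left(-58 \right)} = 114 + 2 \left(-58\right) \left(-34 - 58\right) = 114 + 2 \left(-58\right) \left(-92\right) = 114 + 10672 = 10786$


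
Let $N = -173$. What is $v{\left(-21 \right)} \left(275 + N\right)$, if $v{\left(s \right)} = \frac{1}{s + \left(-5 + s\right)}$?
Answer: $- \frac{102}{47} \approx -2.1702$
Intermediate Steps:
$v{\left(s \right)} = \frac{1}{-5 + 2 s}$
$v{\left(-21 \right)} \left(275 + N\right) = \frac{275 - 173}{-5 + 2 \left(-21\right)} = \frac{1}{-5 - 42} \cdot 102 = \frac{1}{-47} \cdot 102 = \left(- \frac{1}{47}\right) 102 = - \frac{102}{47}$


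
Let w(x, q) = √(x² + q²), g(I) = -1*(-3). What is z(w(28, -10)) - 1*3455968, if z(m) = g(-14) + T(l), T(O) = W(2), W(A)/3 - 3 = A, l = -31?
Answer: -3455950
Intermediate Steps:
W(A) = 9 + 3*A
g(I) = 3
T(O) = 15 (T(O) = 9 + 3*2 = 9 + 6 = 15)
w(x, q) = √(q² + x²)
z(m) = 18 (z(m) = 3 + 15 = 18)
z(w(28, -10)) - 1*3455968 = 18 - 1*3455968 = 18 - 3455968 = -3455950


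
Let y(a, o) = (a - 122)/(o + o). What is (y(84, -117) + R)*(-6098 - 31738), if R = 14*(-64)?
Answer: 440633852/13 ≈ 3.3895e+7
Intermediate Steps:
y(a, o) = (-122 + a)/(2*o) (y(a, o) = (-122 + a)/((2*o)) = (-122 + a)*(1/(2*o)) = (-122 + a)/(2*o))
R = -896
(y(84, -117) + R)*(-6098 - 31738) = ((1/2)*(-122 + 84)/(-117) - 896)*(-6098 - 31738) = ((1/2)*(-1/117)*(-38) - 896)*(-37836) = (19/117 - 896)*(-37836) = -104813/117*(-37836) = 440633852/13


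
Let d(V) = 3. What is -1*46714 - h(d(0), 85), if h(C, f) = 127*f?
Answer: -57509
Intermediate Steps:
-1*46714 - h(d(0), 85) = -1*46714 - 127*85 = -46714 - 1*10795 = -46714 - 10795 = -57509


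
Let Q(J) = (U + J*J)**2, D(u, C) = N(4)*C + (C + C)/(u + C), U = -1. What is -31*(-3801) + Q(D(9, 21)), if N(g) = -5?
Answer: 72057997776/625 ≈ 1.1529e+8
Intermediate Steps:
D(u, C) = -5*C + 2*C/(C + u) (D(u, C) = -5*C + (C + C)/(u + C) = -5*C + (2*C)/(C + u) = -5*C + 2*C/(C + u))
Q(J) = (-1 + J**2)**2 (Q(J) = (-1 + J*J)**2 = (-1 + J**2)**2)
-31*(-3801) + Q(D(9, 21)) = -31*(-3801) + (-1 + (21*(2 - 5*21 - 5*9)/(21 + 9))**2)**2 = 117831 + (-1 + (21*(2 - 105 - 45)/30)**2)**2 = 117831 + (-1 + (21*(1/30)*(-148))**2)**2 = 117831 + (-1 + (-518/5)**2)**2 = 117831 + (-1 + 268324/25)**2 = 117831 + (268299/25)**2 = 117831 + 71984353401/625 = 72057997776/625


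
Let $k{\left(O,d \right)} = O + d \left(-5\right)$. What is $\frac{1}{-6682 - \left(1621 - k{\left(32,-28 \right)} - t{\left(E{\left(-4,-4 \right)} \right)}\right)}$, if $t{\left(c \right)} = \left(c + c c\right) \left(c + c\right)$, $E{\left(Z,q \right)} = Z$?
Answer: $- \frac{1}{8227} \approx -0.00012155$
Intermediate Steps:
$k{\left(O,d \right)} = O - 5 d$
$t{\left(c \right)} = 2 c \left(c + c^{2}\right)$ ($t{\left(c \right)} = \left(c + c^{2}\right) 2 c = 2 c \left(c + c^{2}\right)$)
$\frac{1}{-6682 - \left(1621 - k{\left(32,-28 \right)} - t{\left(E{\left(-4,-4 \right)} \right)}\right)} = \frac{1}{-6682 - \left(1449 - 2 \left(-4\right)^{2} \left(1 - 4\right)\right)} = \frac{1}{-6682 + \left(\left(\left(2 \cdot 16 \left(-3\right) + 565\right) + \left(32 + 140\right)\right) - 2186\right)} = \frac{1}{-6682 + \left(\left(\left(-96 + 565\right) + 172\right) - 2186\right)} = \frac{1}{-6682 + \left(\left(469 + 172\right) - 2186\right)} = \frac{1}{-6682 + \left(641 - 2186\right)} = \frac{1}{-6682 - 1545} = \frac{1}{-8227} = - \frac{1}{8227}$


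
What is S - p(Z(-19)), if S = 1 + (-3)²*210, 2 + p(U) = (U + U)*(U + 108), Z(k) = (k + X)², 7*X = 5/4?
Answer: -100067495425/307328 ≈ -3.2561e+5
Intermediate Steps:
X = 5/28 (X = (5/4)/7 = (5*(¼))/7 = (⅐)*(5/4) = 5/28 ≈ 0.17857)
Z(k) = (5/28 + k)² (Z(k) = (k + 5/28)² = (5/28 + k)²)
p(U) = -2 + 2*U*(108 + U) (p(U) = -2 + (U + U)*(U + 108) = -2 + (2*U)*(108 + U) = -2 + 2*U*(108 + U))
S = 1891 (S = 1 + 9*210 = 1 + 1890 = 1891)
S - p(Z(-19)) = 1891 - (-2 + 2*((5 + 28*(-19))²/784)² + 216*((5 + 28*(-19))²/784)) = 1891 - (-2 + 2*((5 - 532)²/784)² + 216*((5 - 532)²/784)) = 1891 - (-2 + 2*((1/784)*(-527)²)² + 216*((1/784)*(-527)²)) = 1891 - (-2 + 2*((1/784)*277729)² + 216*((1/784)*277729)) = 1891 - (-2 + 2*(277729/784)² + 216*(277729/784)) = 1891 - (-2 + 2*(77133397441/614656) + 7498683/98) = 1891 - (-2 + 77133397441/307328 + 7498683/98) = 1891 - 1*100648652673/307328 = 1891 - 100648652673/307328 = -100067495425/307328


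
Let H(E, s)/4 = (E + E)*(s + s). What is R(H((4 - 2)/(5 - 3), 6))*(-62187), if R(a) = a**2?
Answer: -573115392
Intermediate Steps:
H(E, s) = 16*E*s (H(E, s) = 4*((E + E)*(s + s)) = 4*((2*E)*(2*s)) = 4*(4*E*s) = 16*E*s)
R(H((4 - 2)/(5 - 3), 6))*(-62187) = (16*((4 - 2)/(5 - 3))*6)**2*(-62187) = (16*(2/2)*6)**2*(-62187) = (16*(2*(1/2))*6)**2*(-62187) = (16*1*6)**2*(-62187) = 96**2*(-62187) = 9216*(-62187) = -573115392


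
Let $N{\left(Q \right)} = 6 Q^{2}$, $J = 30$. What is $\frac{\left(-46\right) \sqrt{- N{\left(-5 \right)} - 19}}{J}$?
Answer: $- \frac{299 i}{15} \approx - 19.933 i$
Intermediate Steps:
$\frac{\left(-46\right) \sqrt{- N{\left(-5 \right)} - 19}}{J} = \frac{\left(-46\right) \sqrt{- 6 \left(-5\right)^{2} - 19}}{30} = - 46 \sqrt{- 6 \cdot 25 - 19} \cdot \frac{1}{30} = - 46 \sqrt{\left(-1\right) 150 - 19} \cdot \frac{1}{30} = - 46 \sqrt{-150 - 19} \cdot \frac{1}{30} = - 46 \sqrt{-169} \cdot \frac{1}{30} = - 46 \cdot 13 i \frac{1}{30} = - 598 i \frac{1}{30} = - \frac{299 i}{15}$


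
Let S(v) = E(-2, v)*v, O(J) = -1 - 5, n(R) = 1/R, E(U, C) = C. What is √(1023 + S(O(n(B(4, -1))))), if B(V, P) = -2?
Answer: √1059 ≈ 32.542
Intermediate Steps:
n(R) = 1/R
O(J) = -6
S(v) = v² (S(v) = v*v = v²)
√(1023 + S(O(n(B(4, -1))))) = √(1023 + (-6)²) = √(1023 + 36) = √1059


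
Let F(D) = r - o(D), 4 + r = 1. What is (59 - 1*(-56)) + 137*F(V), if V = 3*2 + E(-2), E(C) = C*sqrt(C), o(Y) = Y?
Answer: -1118 + 274*I*sqrt(2) ≈ -1118.0 + 387.49*I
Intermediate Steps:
r = -3 (r = -4 + 1 = -3)
E(C) = C**(3/2)
V = 6 - 2*I*sqrt(2) (V = 3*2 + (-2)**(3/2) = 6 - 2*I*sqrt(2) ≈ 6.0 - 2.8284*I)
F(D) = -3 - D
(59 - 1*(-56)) + 137*F(V) = (59 - 1*(-56)) + 137*(-3 - (6 - 2*I*sqrt(2))) = (59 + 56) + 137*(-3 + (-6 + 2*I*sqrt(2))) = 115 + 137*(-9 + 2*I*sqrt(2)) = 115 + (-1233 + 274*I*sqrt(2)) = -1118 + 274*I*sqrt(2)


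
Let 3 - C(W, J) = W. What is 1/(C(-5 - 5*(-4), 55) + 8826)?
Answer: 1/8814 ≈ 0.00011346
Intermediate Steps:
C(W, J) = 3 - W
1/(C(-5 - 5*(-4), 55) + 8826) = 1/((3 - (-5 - 5*(-4))) + 8826) = 1/((3 - (-5 + 20)) + 8826) = 1/((3 - 1*15) + 8826) = 1/((3 - 15) + 8826) = 1/(-12 + 8826) = 1/8814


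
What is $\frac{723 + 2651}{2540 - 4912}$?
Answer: $- \frac{1687}{1186} \approx -1.4224$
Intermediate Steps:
$\frac{723 + 2651}{2540 - 4912} = \frac{3374}{-2372} = 3374 \left(- \frac{1}{2372}\right) = - \frac{1687}{1186}$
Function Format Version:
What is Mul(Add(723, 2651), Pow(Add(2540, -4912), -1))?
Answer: Rational(-1687, 1186) ≈ -1.4224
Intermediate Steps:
Mul(Add(723, 2651), Pow(Add(2540, -4912), -1)) = Mul(3374, Pow(-2372, -1)) = Mul(3374, Rational(-1, 2372)) = Rational(-1687, 1186)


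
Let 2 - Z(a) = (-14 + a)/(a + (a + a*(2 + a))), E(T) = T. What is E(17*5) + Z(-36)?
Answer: 50137/576 ≈ 87.043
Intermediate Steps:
Z(a) = 2 - (-14 + a)/(2*a + a*(2 + a)) (Z(a) = 2 - (-14 + a)/(a + (a + a*(2 + a))) = 2 - (-14 + a)/(2*a + a*(2 + a)))
E(17*5) + Z(-36) = 17*5 + (14 + 2*(-36)² + 7*(-36))/((-36)*(4 - 36)) = 85 - 1/36*(14 + 2*1296 - 252)/(-32) = 85 - 1/36*(-1/32)*(14 + 2592 - 252) = 85 - 1/36*(-1/32)*2354 = 85 + 1177/576 = 50137/576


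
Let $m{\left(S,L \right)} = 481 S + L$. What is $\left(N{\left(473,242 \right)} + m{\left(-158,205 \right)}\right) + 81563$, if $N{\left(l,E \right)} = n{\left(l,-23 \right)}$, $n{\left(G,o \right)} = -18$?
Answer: $5752$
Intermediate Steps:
$N{\left(l,E \right)} = -18$
$m{\left(S,L \right)} = L + 481 S$
$\left(N{\left(473,242 \right)} + m{\left(-158,205 \right)}\right) + 81563 = \left(-18 + \left(205 + 481 \left(-158\right)\right)\right) + 81563 = \left(-18 + \left(205 - 75998\right)\right) + 81563 = \left(-18 - 75793\right) + 81563 = -75811 + 81563 = 5752$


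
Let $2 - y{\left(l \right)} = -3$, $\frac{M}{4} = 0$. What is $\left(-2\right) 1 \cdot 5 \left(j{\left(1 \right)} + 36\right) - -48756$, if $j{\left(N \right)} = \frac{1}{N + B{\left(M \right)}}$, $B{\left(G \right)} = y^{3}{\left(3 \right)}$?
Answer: $\frac{3048943}{63} \approx 48396.0$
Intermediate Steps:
$M = 0$ ($M = 4 \cdot 0 = 0$)
$y{\left(l \right)} = 5$ ($y{\left(l \right)} = 2 - -3 = 2 + 3 = 5$)
$B{\left(G \right)} = 125$ ($B{\left(G \right)} = 5^{3} = 125$)
$j{\left(N \right)} = \frac{1}{125 + N}$ ($j{\left(N \right)} = \frac{1}{N + 125} = \frac{1}{125 + N}$)
$\left(-2\right) 1 \cdot 5 \left(j{\left(1 \right)} + 36\right) - -48756 = \left(-2\right) 1 \cdot 5 \left(\frac{1}{125 + 1} + 36\right) - -48756 = \left(-2\right) 5 \left(\frac{1}{126} + 36\right) + 48756 = - 10 \left(\frac{1}{126} + 36\right) + 48756 = \left(-10\right) \frac{4537}{126} + 48756 = - \frac{22685}{63} + 48756 = \frac{3048943}{63}$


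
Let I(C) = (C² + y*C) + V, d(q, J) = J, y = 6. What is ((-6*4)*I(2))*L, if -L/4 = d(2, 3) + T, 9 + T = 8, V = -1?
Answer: 2880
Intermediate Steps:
T = -1 (T = -9 + 8 = -1)
I(C) = -1 + C² + 6*C (I(C) = (C² + 6*C) - 1 = -1 + C² + 6*C)
L = -8 (L = -4*(3 - 1) = -4*2 = -8)
((-6*4)*I(2))*L = ((-6*4)*(-1 + 2² + 6*2))*(-8) = -24*(-1 + 4 + 12)*(-8) = -24*15*(-8) = -360*(-8) = 2880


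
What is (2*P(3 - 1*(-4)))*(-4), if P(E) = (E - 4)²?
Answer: -72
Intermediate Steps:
P(E) = (-4 + E)²
(2*P(3 - 1*(-4)))*(-4) = (2*(-4 + (3 - 1*(-4)))²)*(-4) = (2*(-4 + (3 + 4))²)*(-4) = (2*(-4 + 7)²)*(-4) = (2*3²)*(-4) = (2*9)*(-4) = 18*(-4) = -72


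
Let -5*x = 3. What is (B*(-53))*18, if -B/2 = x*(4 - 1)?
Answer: -17172/5 ≈ -3434.4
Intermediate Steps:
x = -⅗ (x = -⅕*3 = -⅗ ≈ -0.60000)
B = 18/5 (B = -(-6)*(4 - 1)/5 = -(-6)*3/5 = -2*(-9/5) = 18/5 ≈ 3.6000)
(B*(-53))*18 = ((18/5)*(-53))*18 = -954/5*18 = -17172/5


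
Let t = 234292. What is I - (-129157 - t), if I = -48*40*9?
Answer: 346169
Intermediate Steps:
I = -17280 (I = -1920*9 = -17280)
I - (-129157 - t) = -17280 - (-129157 - 1*234292) = -17280 - (-129157 - 234292) = -17280 - 1*(-363449) = -17280 + 363449 = 346169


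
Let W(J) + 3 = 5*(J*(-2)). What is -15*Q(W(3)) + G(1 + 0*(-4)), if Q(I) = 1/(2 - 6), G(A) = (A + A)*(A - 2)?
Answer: 7/4 ≈ 1.7500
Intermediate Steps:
G(A) = 2*A*(-2 + A) (G(A) = (2*A)*(-2 + A) = 2*A*(-2 + A))
W(J) = -3 - 10*J (W(J) = -3 + 5*(J*(-2)) = -3 + 5*(-2*J) = -3 - 10*J)
Q(I) = -¼ (Q(I) = 1/(-4) = -¼)
-15*Q(W(3)) + G(1 + 0*(-4)) = -15*(-¼) + 2*(1 + 0*(-4))*(-2 + (1 + 0*(-4))) = 15/4 + 2*(1 + 0)*(-2 + (1 + 0)) = 15/4 + 2*1*(-2 + 1) = 15/4 + 2*1*(-1) = 15/4 - 2 = 7/4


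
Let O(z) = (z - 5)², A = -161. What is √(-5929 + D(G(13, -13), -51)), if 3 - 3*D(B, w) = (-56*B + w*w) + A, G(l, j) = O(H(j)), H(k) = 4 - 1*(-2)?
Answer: 2*I*√15126/3 ≈ 81.992*I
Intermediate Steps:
H(k) = 6 (H(k) = 4 + 2 = 6)
O(z) = (-5 + z)²
G(l, j) = 1 (G(l, j) = (-5 + 6)² = 1² = 1)
D(B, w) = 164/3 - w²/3 + 56*B/3 (D(B, w) = 1 - ((-56*B + w*w) - 161)/3 = 1 - ((-56*B + w²) - 161)/3 = 1 - ((w² - 56*B) - 161)/3 = 1 - (-161 + w² - 56*B)/3 = 1 + (161/3 - w²/3 + 56*B/3) = 164/3 - w²/3 + 56*B/3)
√(-5929 + D(G(13, -13), -51)) = √(-5929 + (164/3 - ⅓*(-51)² + (56/3)*1)) = √(-5929 + (164/3 - ⅓*2601 + 56/3)) = √(-5929 + (164/3 - 867 + 56/3)) = √(-5929 - 2381/3) = √(-20168/3) = 2*I*√15126/3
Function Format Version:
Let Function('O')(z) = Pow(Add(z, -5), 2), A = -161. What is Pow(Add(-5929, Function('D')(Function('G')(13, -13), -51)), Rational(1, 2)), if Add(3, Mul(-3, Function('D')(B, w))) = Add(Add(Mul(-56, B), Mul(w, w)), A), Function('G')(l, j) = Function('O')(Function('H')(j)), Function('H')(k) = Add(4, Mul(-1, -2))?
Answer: Mul(Rational(2, 3), I, Pow(15126, Rational(1, 2))) ≈ Mul(81.992, I)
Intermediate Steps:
Function('H')(k) = 6 (Function('H')(k) = Add(4, 2) = 6)
Function('O')(z) = Pow(Add(-5, z), 2)
Function('G')(l, j) = 1 (Function('G')(l, j) = Pow(Add(-5, 6), 2) = Pow(1, 2) = 1)
Function('D')(B, w) = Add(Rational(164, 3), Mul(Rational(-1, 3), Pow(w, 2)), Mul(Rational(56, 3), B)) (Function('D')(B, w) = Add(1, Mul(Rational(-1, 3), Add(Add(Mul(-56, B), Mul(w, w)), -161))) = Add(1, Mul(Rational(-1, 3), Add(Add(Mul(-56, B), Pow(w, 2)), -161))) = Add(1, Mul(Rational(-1, 3), Add(Add(Pow(w, 2), Mul(-56, B)), -161))) = Add(1, Mul(Rational(-1, 3), Add(-161, Pow(w, 2), Mul(-56, B)))) = Add(1, Add(Rational(161, 3), Mul(Rational(-1, 3), Pow(w, 2)), Mul(Rational(56, 3), B))) = Add(Rational(164, 3), Mul(Rational(-1, 3), Pow(w, 2)), Mul(Rational(56, 3), B)))
Pow(Add(-5929, Function('D')(Function('G')(13, -13), -51)), Rational(1, 2)) = Pow(Add(-5929, Add(Rational(164, 3), Mul(Rational(-1, 3), Pow(-51, 2)), Mul(Rational(56, 3), 1))), Rational(1, 2)) = Pow(Add(-5929, Add(Rational(164, 3), Mul(Rational(-1, 3), 2601), Rational(56, 3))), Rational(1, 2)) = Pow(Add(-5929, Add(Rational(164, 3), -867, Rational(56, 3))), Rational(1, 2)) = Pow(Add(-5929, Rational(-2381, 3)), Rational(1, 2)) = Pow(Rational(-20168, 3), Rational(1, 2)) = Mul(Rational(2, 3), I, Pow(15126, Rational(1, 2)))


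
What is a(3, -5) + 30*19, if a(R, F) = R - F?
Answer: 578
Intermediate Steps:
a(3, -5) + 30*19 = (3 - 1*(-5)) + 30*19 = (3 + 5) + 570 = 8 + 570 = 578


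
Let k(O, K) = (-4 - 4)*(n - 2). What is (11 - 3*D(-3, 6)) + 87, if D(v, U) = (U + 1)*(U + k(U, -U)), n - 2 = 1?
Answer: 140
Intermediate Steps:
n = 3 (n = 2 + 1 = 3)
k(O, K) = -8 (k(O, K) = (-4 - 4)*(3 - 2) = -8*1 = -8)
D(v, U) = (1 + U)*(-8 + U) (D(v, U) = (U + 1)*(U - 8) = (1 + U)*(-8 + U))
(11 - 3*D(-3, 6)) + 87 = (11 - 3*(-8 + 6² - 7*6)) + 87 = (11 - 3*(-8 + 36 - 42)) + 87 = (11 - 3*(-14)) + 87 = (11 + 42) + 87 = 53 + 87 = 140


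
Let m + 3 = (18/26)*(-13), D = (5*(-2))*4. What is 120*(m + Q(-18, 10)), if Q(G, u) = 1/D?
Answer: -1443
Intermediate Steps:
D = -40 (D = -10*4 = -40)
Q(G, u) = -1/40 (Q(G, u) = 1/(-40) = -1/40)
m = -12 (m = -3 + (18/26)*(-13) = -3 + (18*(1/26))*(-13) = -3 + (9/13)*(-13) = -3 - 9 = -12)
120*(m + Q(-18, 10)) = 120*(-12 - 1/40) = 120*(-481/40) = -1443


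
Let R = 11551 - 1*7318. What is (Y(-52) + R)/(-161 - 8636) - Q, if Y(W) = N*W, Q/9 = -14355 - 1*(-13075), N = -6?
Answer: 101336895/8797 ≈ 11519.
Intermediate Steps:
Q = -11520 (Q = 9*(-14355 - 1*(-13075)) = 9*(-14355 + 13075) = 9*(-1280) = -11520)
R = 4233 (R = 11551 - 7318 = 4233)
Y(W) = -6*W
(Y(-52) + R)/(-161 - 8636) - Q = (-6*(-52) + 4233)/(-161 - 8636) - 1*(-11520) = (312 + 4233)/(-8797) + 11520 = 4545*(-1/8797) + 11520 = -4545/8797 + 11520 = 101336895/8797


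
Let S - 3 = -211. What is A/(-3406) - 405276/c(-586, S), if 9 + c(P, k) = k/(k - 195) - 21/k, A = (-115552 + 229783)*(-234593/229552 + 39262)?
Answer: -4123414175714794689/3250889255072 ≈ -1.2684e+6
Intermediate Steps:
A = 1029499580257161/229552 (A = 114231*(-234593*1/229552 + 39262) = 114231*(-234593/229552 + 39262) = 114231*(9012436031/229552) = 1029499580257161/229552 ≈ 4.4848e+9)
S = -208 (S = 3 - 211 = -208)
c(P, k) = -9 - 21/k + k/(-195 + k) (c(P, k) = -9 + (k/(k - 195) - 21/k) = -9 + (k/(-195 + k) - 21/k) = -9 + (-21/k + k/(-195 + k)) = -9 - 21/k + k/(-195 + k))
A/(-3406) - 405276/c(-586, S) = (1029499580257161/229552)/(-3406) - 405276*(-208*(-195 - 208)/(4095 - 8*(-208)**2 + 1734*(-208))) = (1029499580257161/229552)*(-1/3406) - 405276*83824/(4095 - 8*43264 - 360672) = -79192275404397/60142624 - 405276*83824/(4095 - 346112 - 360672) = -79192275404397/60142624 - 405276/((-1/208*(-1/403)*(-702689))) = -79192275404397/60142624 - 405276/(-54053/6448) = -79192275404397/60142624 - 405276*(-6448/54053) = -79192275404397/60142624 + 2613219648/54053 = -4123414175714794689/3250889255072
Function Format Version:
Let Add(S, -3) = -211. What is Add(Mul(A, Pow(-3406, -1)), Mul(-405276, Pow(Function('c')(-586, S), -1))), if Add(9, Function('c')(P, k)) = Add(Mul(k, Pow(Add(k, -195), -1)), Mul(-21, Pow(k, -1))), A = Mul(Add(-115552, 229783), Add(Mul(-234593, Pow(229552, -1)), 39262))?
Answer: Rational(-4123414175714794689, 3250889255072) ≈ -1.2684e+6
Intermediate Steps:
A = Rational(1029499580257161, 229552) (A = Mul(114231, Add(Mul(-234593, Rational(1, 229552)), 39262)) = Mul(114231, Add(Rational(-234593, 229552), 39262)) = Mul(114231, Rational(9012436031, 229552)) = Rational(1029499580257161, 229552) ≈ 4.4848e+9)
S = -208 (S = Add(3, -211) = -208)
Function('c')(P, k) = Add(-9, Mul(-21, Pow(k, -1)), Mul(k, Pow(Add(-195, k), -1))) (Function('c')(P, k) = Add(-9, Add(Mul(k, Pow(Add(k, -195), -1)), Mul(-21, Pow(k, -1)))) = Add(-9, Add(Mul(k, Pow(Add(-195, k), -1)), Mul(-21, Pow(k, -1)))) = Add(-9, Add(Mul(-21, Pow(k, -1)), Mul(k, Pow(Add(-195, k), -1)))) = Add(-9, Mul(-21, Pow(k, -1)), Mul(k, Pow(Add(-195, k), -1))))
Add(Mul(A, Pow(-3406, -1)), Mul(-405276, Pow(Function('c')(-586, S), -1))) = Add(Mul(Rational(1029499580257161, 229552), Pow(-3406, -1)), Mul(-405276, Pow(Mul(Pow(-208, -1), Pow(Add(-195, -208), -1), Add(4095, Mul(-8, Pow(-208, 2)), Mul(1734, -208))), -1))) = Add(Mul(Rational(1029499580257161, 229552), Rational(-1, 3406)), Mul(-405276, Pow(Mul(Rational(-1, 208), Pow(-403, -1), Add(4095, Mul(-8, 43264), -360672)), -1))) = Add(Rational(-79192275404397, 60142624), Mul(-405276, Pow(Mul(Rational(-1, 208), Rational(-1, 403), Add(4095, -346112, -360672)), -1))) = Add(Rational(-79192275404397, 60142624), Mul(-405276, Pow(Mul(Rational(-1, 208), Rational(-1, 403), -702689), -1))) = Add(Rational(-79192275404397, 60142624), Mul(-405276, Pow(Rational(-54053, 6448), -1))) = Add(Rational(-79192275404397, 60142624), Mul(-405276, Rational(-6448, 54053))) = Add(Rational(-79192275404397, 60142624), Rational(2613219648, 54053)) = Rational(-4123414175714794689, 3250889255072)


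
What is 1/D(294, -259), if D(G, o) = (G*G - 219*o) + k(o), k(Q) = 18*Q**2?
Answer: 1/1350615 ≈ 7.4040e-7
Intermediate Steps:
D(G, o) = G**2 - 219*o + 18*o**2 (D(G, o) = (G*G - 219*o) + 18*o**2 = (G**2 - 219*o) + 18*o**2 = G**2 - 219*o + 18*o**2)
1/D(294, -259) = 1/(294**2 - 219*(-259) + 18*(-259)**2) = 1/(86436 + 56721 + 18*67081) = 1/(86436 + 56721 + 1207458) = 1/1350615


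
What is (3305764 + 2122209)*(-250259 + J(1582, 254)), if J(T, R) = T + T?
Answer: -1341224988435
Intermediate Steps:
J(T, R) = 2*T
(3305764 + 2122209)*(-250259 + J(1582, 254)) = (3305764 + 2122209)*(-250259 + 2*1582) = 5427973*(-250259 + 3164) = 5427973*(-247095) = -1341224988435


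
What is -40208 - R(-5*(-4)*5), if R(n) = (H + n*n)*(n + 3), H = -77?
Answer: -1062277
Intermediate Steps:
R(n) = (-77 + n²)*(3 + n) (R(n) = (-77 + n*n)*(n + 3) = (-77 + n²)*(3 + n))
-40208 - R(-5*(-4)*5) = -40208 - (-231 + (-5*(-4)*5)³ - 77*(-5*(-4))*5 + 3*(-5*(-4)*5)²) = -40208 - (-231 + (20*5)³ - 1540*5 + 3*(20*5)²) = -40208 - (-231 + 100³ - 77*100 + 3*100²) = -40208 - (-231 + 1000000 - 7700 + 3*10000) = -40208 - (-231 + 1000000 - 7700 + 30000) = -40208 - 1*1022069 = -40208 - 1022069 = -1062277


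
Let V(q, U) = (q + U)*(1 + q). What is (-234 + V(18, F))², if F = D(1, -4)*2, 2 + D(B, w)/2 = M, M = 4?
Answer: 67600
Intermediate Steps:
D(B, w) = 4 (D(B, w) = -4 + 2*4 = -4 + 8 = 4)
F = 8 (F = 4*2 = 8)
V(q, U) = (1 + q)*(U + q) (V(q, U) = (U + q)*(1 + q) = (1 + q)*(U + q))
(-234 + V(18, F))² = (-234 + (8 + 18 + 18² + 8*18))² = (-234 + (8 + 18 + 324 + 144))² = (-234 + 494)² = 260² = 67600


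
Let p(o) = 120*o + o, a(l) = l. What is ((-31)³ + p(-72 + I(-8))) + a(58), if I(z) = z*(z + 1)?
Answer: -31669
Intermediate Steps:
I(z) = z*(1 + z)
p(o) = 121*o
((-31)³ + p(-72 + I(-8))) + a(58) = ((-31)³ + 121*(-72 - 8*(1 - 8))) + 58 = (-29791 + 121*(-72 - 8*(-7))) + 58 = (-29791 + 121*(-72 + 56)) + 58 = (-29791 + 121*(-16)) + 58 = (-29791 - 1936) + 58 = -31727 + 58 = -31669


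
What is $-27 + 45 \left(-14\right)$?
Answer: $-657$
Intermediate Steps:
$-27 + 45 \left(-14\right) = -27 - 630 = -657$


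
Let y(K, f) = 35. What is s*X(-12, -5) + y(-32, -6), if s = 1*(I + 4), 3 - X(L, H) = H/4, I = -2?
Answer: 87/2 ≈ 43.500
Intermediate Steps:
X(L, H) = 3 - H/4
s = 2 (s = 1*(-2 + 4) = 1*2 = 2)
s*X(-12, -5) + y(-32, -6) = 2*(3 - ¼*(-5)) + 35 = 2*(3 + 5/4) + 35 = 2*(17/4) + 35 = 17/2 + 35 = 87/2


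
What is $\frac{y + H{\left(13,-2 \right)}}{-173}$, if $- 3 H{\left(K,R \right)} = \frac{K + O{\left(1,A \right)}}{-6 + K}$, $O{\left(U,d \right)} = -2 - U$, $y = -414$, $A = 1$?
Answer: $\frac{8704}{3633} \approx 2.3958$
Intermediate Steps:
$H{\left(K,R \right)} = - \frac{-3 + K}{3 \left(-6 + K\right)}$ ($H{\left(K,R \right)} = - \frac{\left(K - 3\right) \frac{1}{-6 + K}}{3} = - \frac{\left(-3 + K\right) \frac{1}{-6 + K}}{3} = - \frac{\frac{1}{-6 + K} \left(-3 + K\right)}{3} = - \frac{-3 + K}{3 \left(-6 + K\right)}$)
$\frac{y + H{\left(13,-2 \right)}}{-173} = \frac{-414 + \frac{3 - 13}{3 \left(-6 + 13\right)}}{-173} = \left(-414 + \frac{3 - 13}{3 \cdot 7}\right) \left(- \frac{1}{173}\right) = \left(-414 + \frac{1}{3} \cdot \frac{1}{7} \left(-10\right)\right) \left(- \frac{1}{173}\right) = \left(-414 - \frac{10}{21}\right) \left(- \frac{1}{173}\right) = \left(- \frac{8704}{21}\right) \left(- \frac{1}{173}\right) = \frac{8704}{3633}$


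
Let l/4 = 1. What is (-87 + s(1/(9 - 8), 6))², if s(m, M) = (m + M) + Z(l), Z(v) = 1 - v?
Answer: 6889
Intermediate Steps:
l = 4 (l = 4*1 = 4)
s(m, M) = -3 + M + m (s(m, M) = (m + M) + (1 - 1*4) = (M + m) + (1 - 4) = (M + m) - 3 = -3 + M + m)
(-87 + s(1/(9 - 8), 6))² = (-87 + (-3 + 6 + 1/(9 - 8)))² = (-87 + (-3 + 6 + 1/1))² = (-87 + (-3 + 6 + 1))² = (-87 + 4)² = (-83)² = 6889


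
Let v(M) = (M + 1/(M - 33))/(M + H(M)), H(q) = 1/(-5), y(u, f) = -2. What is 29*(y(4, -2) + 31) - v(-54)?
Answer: 19804762/23577 ≈ 840.00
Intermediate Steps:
H(q) = -⅕
v(M) = (M + 1/(-33 + M))/(-⅕ + M) (v(M) = (M + 1/(M - 33))/(M - ⅕) = (M + 1/(-33 + M))/(-⅕ + M))
29*(y(4, -2) + 31) - v(-54) = 29*(-2 + 31) - 5*(1 + (-54)² - 33*(-54))/(33 - 166*(-54) + 5*(-54)²) = 29*29 - 5*(1 + 2916 + 1782)/(33 + 8964 + 5*2916) = 841 - 5*4699/(33 + 8964 + 14580) = 841 - 5*4699/23577 = 841 - 1*23495/23577 = 841 - 23495/23577 = 19804762/23577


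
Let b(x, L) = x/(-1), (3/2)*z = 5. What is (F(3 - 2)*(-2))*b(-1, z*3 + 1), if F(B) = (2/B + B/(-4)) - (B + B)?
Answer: 1/2 ≈ 0.50000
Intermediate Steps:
z = 10/3 (z = (2/3)*5 = 10/3 ≈ 3.3333)
b(x, L) = -x (b(x, L) = x*(-1) = -x)
F(B) = 2/B - 9*B/4 (F(B) = (2/B + B*(-1/4)) - 2*B = (2/B - B/4) - 2*B = 2/B - 9*B/4)
(F(3 - 2)*(-2))*b(-1, z*3 + 1) = ((2/(3 - 2) - 9*(3 - 2)/4)*(-2))*(-1*(-1)) = ((2/1 - 9/4*1)*(-2))*1 = ((2*1 - 9/4)*(-2))*1 = ((2 - 9/4)*(-2))*1 = -1/4*(-2)*1 = (1/2)*1 = 1/2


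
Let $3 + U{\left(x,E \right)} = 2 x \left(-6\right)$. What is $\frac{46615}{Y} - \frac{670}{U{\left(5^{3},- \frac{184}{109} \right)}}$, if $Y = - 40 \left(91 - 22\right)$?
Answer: $- \frac{4547543}{276552} \approx -16.444$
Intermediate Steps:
$Y = -2760$ ($Y = \left(-40\right) 69 = -2760$)
$U{\left(x,E \right)} = -3 - 12 x$ ($U{\left(x,E \right)} = -3 + 2 x \left(-6\right) = -3 - 12 x$)
$\frac{46615}{Y} - \frac{670}{U{\left(5^{3},- \frac{184}{109} \right)}} = \frac{46615}{-2760} - \frac{670}{-3 - 12 \cdot 5^{3}} = 46615 \left(- \frac{1}{2760}\right) - \frac{670}{-3 - 1500} = - \frac{9323}{552} - \frac{670}{-3 - 1500} = - \frac{9323}{552} - \frac{670}{-1503} = - \frac{9323}{552} - - \frac{670}{1503} = - \frac{9323}{552} + \frac{670}{1503} = - \frac{4547543}{276552}$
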